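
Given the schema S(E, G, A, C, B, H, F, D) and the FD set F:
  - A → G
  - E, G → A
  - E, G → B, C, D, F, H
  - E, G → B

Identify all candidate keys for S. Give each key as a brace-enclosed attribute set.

{A, E}, {E, G}

Attributes never on any right-hand side: {E} — every candidate key must contain it.
{A, E}⁺ = {A, B, C, D, E, F, G, H}, which is every attribute, so {A, E} is a candidate key.
{E, G}⁺ = {A, B, C, D, E, F, G, H}, which is every attribute, so {E, G} is a candidate key.
These are minimal and exhaustive — every other superkey contains one of them.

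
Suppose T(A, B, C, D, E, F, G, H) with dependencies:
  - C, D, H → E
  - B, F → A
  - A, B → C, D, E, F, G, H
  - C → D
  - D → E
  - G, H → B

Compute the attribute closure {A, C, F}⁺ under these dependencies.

Start with {A, C, F}.
C → D applies; add {D} → now {A, C, D, F}.
D → E applies; add {E} → now {A, C, D, E, F}.
No further FD applies.

{A, C, D, E, F}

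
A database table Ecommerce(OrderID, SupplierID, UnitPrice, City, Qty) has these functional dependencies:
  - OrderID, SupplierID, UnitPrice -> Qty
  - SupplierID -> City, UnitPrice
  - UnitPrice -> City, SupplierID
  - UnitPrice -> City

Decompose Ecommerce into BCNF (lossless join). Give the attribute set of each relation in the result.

{City, SupplierID, UnitPrice}; {OrderID, Qty, SupplierID}

Candidate keys of the original relation: {OrderID, SupplierID}, {OrderID, UnitPrice}.
Within {City, OrderID, Qty, SupplierID, UnitPrice}: {SupplierID}⁺ ∩ {City, OrderID, Qty, SupplierID, UnitPrice} = {City, SupplierID, UnitPrice}, not the whole set, so SupplierID -> City, UnitPrice violates BCNF; decompose into {City, SupplierID, UnitPrice} and {OrderID, Qty, SupplierID}.
{City, SupplierID, UnitPrice}: every determinant is a superkey — BCNF.
{OrderID, Qty, SupplierID}: every determinant is a superkey — BCNF.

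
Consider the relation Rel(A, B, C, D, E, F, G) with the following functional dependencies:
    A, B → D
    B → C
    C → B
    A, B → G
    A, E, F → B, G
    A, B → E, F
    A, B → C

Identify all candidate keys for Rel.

{A, B}, {A, C}, {A, E, F}

No FD produces {A}, so it must be in every candidate key.
{A, B}⁺ = {A, B, C, D, E, F, G}, which is every attribute, so {A, B} is a candidate key.
{A, C}⁺ = {A, B, C, D, E, F, G}, which is every attribute, so {A, C} is a candidate key.
{A, E, F}⁺ = {A, B, C, D, E, F, G}, which is every attribute, so {A, E, F} is a candidate key.
These are minimal and exhaustive — every other superkey contains one of them.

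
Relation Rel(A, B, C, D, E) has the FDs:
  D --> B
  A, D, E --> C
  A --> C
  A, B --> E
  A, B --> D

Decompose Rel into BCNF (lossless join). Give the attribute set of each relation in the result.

Candidate keys of the original relation: {A, B}, {A, D}.
{A, B, C, D, E}: {D} determines {B, D} here but is not a superkey — split on D --> B, giving {B, D} and {A, C, D, E}.
{B, D} has no BCNF violation.
{A, C, D, E}: {A} determines {A, C} here but is not a superkey — split on A --> C, giving {A, C} and {A, D, E}.
{A, C} has no BCNF violation.
{A, D, E} has no BCNF violation.

{A, C}; {A, D, E}; {B, D}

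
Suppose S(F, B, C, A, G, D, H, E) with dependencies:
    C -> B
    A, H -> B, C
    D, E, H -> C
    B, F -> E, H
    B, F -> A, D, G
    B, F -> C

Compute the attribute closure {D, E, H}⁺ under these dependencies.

Start with {D, E, H}.
D, E, H -> C applies; add {C} → now {C, D, E, H}.
C -> B applies; add {B} → now {B, C, D, E, H}.
No further FD applies.

{B, C, D, E, H}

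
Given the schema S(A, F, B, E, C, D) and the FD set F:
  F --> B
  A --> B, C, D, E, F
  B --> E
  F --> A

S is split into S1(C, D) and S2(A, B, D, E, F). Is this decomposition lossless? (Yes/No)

The shared attributes are {D} and {D}⁺ = {D}.
S1 ⊄ {D} and S2 ⊄ {D}, so the split is lossy.

No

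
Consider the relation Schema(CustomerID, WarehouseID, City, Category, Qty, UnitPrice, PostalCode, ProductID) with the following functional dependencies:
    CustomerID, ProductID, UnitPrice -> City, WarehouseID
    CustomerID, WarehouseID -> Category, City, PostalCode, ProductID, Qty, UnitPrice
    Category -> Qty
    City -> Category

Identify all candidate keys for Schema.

{CustomerID, ProductID, UnitPrice}, {CustomerID, WarehouseID}

Attributes never on any right-hand side: {CustomerID} — every candidate key must contain it.
{CustomerID, WarehouseID} is a candidate key since {CustomerID, WarehouseID}⁺ = {Category, City, CustomerID, PostalCode, ProductID, Qty, UnitPrice, WarehouseID} covers every attribute.
{CustomerID, ProductID, UnitPrice} is a candidate key since {CustomerID, ProductID, UnitPrice}⁺ = {Category, City, CustomerID, PostalCode, ProductID, Qty, UnitPrice, WarehouseID} covers every attribute.
No proper subset of any of these is a key, and no other minimal superkey exists.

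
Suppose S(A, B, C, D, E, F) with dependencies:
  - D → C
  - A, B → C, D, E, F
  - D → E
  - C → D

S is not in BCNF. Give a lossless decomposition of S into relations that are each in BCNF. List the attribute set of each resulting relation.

Candidate key of the original relation: {A, B}.
In {A, B, C, D, E, F}, {D} is not a superkey ({D}⁺ restricted to this set is {C, D, E}), so split on D → C, E into {C, D, E} and {A, B, D, F}.
{C, D, E} has no BCNF violation.
{A, B, D, F} has no BCNF violation.

{A, B, D, F}; {C, D, E}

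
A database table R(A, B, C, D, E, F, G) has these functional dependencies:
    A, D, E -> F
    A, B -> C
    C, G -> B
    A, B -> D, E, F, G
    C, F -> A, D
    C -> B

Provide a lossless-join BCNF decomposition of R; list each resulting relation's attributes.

{A, C, D, E, G}; {A, D, E, F}; {B, C}

Candidate keys of the original relation: {A, B}, {A, C}, {C, F}.
In {A, B, C, D, E, F, G}, {A, D, E} is not a superkey ({A, D, E}⁺ restricted to this set is {A, D, E, F}), so split on A, D, E -> F into {A, D, E, F} and {A, B, C, D, E, G}.
{A, D, E, F} has no BCNF violation.
In {A, B, C, D, E, G}, {C, G} is not a superkey ({C, G}⁺ restricted to this set is {B, C, G}), so split on C, G -> B into {B, C, G} and {A, C, D, E, G}.
In {B, C, G}, {C} is not a superkey ({C}⁺ restricted to this set is {B, C}), so split on C -> B into {B, C} and {C, G}.
{B, C} has no BCNF violation.
{C, G} has no BCNF violation.
{A, C, D, E, G} has no BCNF violation.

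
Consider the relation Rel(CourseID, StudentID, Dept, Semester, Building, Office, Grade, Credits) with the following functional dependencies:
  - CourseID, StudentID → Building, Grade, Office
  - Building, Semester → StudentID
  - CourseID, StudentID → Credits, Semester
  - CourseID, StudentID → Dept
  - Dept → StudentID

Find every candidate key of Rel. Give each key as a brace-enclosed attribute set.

{Building, CourseID, Semester}, {CourseID, Dept}, {CourseID, StudentID}

Attributes never on any right-hand side: {CourseID} — every candidate key must contain it.
{CourseID, Dept}⁺ = {Building, CourseID, Credits, Dept, Grade, Office, Semester, StudentID}, which is every attribute, so {CourseID, Dept} is a candidate key.
{CourseID, StudentID}⁺ = {Building, CourseID, Credits, Dept, Grade, Office, Semester, StudentID}, which is every attribute, so {CourseID, StudentID} is a candidate key.
{Building, CourseID, Semester}⁺ = {Building, CourseID, Credits, Dept, Grade, Office, Semester, StudentID}, which is every attribute, so {Building, CourseID, Semester} is a candidate key.
These are minimal and exhaustive — every other superkey contains one of them.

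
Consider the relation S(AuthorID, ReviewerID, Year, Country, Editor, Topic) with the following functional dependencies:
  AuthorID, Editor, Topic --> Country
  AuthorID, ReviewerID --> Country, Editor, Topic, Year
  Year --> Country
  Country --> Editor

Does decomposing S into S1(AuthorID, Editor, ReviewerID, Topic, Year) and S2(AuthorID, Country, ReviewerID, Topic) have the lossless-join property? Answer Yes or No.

Yes

Common attributes: {AuthorID, ReviewerID, Topic}; their closure is {AuthorID, Country, Editor, ReviewerID, Topic, Year}.
S1 is contained in that closure, so S1 ∩ S2 --> S1 holds and the join is lossless.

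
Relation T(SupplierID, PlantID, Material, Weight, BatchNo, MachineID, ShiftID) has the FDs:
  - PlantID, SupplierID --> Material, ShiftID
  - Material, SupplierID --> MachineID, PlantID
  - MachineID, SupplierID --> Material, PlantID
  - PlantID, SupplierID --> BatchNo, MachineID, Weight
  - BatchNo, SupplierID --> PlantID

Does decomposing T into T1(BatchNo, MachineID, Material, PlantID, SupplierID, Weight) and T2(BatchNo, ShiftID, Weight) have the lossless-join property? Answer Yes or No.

No

The shared attributes are {BatchNo, Weight} and {BatchNo, Weight}⁺ = {BatchNo, Weight}.
The closure covers neither T1 nor T2 entirely; the join is not lossless.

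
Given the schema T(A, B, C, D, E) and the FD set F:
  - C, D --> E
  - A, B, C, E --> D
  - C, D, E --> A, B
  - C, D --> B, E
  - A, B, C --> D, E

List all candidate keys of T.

{A, B, C}, {C, D}

Attributes never on any right-hand side: {C} — every candidate key must contain it.
{C, D}⁺ = {A, B, C, D, E} — all of the relation — so {C, D} is a candidate key.
{A, B, C}⁺ = {A, B, C, D, E} — all of the relation — so {A, B, C} is a candidate key.
Any other superkey properly contains one of these, so there are no further candidate keys.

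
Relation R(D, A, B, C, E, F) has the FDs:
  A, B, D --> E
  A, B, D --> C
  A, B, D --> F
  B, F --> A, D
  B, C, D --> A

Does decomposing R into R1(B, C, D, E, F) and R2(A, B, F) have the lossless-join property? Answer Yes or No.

Yes

Common attributes: {B, F}; their closure is {A, B, C, D, E, F}.
This includes all of R1, so the common attributes are a superkey of R1 — the join is lossless.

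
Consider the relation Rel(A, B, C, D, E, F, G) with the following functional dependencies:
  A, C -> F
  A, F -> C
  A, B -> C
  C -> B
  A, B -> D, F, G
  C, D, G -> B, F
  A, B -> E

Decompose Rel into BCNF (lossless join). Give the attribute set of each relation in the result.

Candidate keys of the original relation: {A, B}, {A, C}, {A, F}.
{A, B, C, D, E, F, G}: {C} determines {B, C} here but is not a superkey — split on C -> B, giving {B, C} and {A, C, D, E, F, G}.
{B, C}: every determinant is a superkey — BCNF.
{A, C, D, E, F, G}: {C, D, G} determines {C, D, F, G} here but is not a superkey — split on C, D, G -> F, giving {C, D, F, G} and {A, C, D, E, G}.
{C, D, F, G}: every determinant is a superkey — BCNF.
{A, C, D, E, G}: every determinant is a superkey — BCNF.

{A, C, D, E, G}; {B, C}; {C, D, F, G}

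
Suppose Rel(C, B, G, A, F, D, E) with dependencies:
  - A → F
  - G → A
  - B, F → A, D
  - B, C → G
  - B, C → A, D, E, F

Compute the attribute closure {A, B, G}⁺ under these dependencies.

{A, B, D, F, G}

Start with {A, B, G}.
A → F applies; add {F} → now {A, B, F, G}.
B, F → A, D applies; add {D} → now {A, B, D, F, G}.
No further FD applies.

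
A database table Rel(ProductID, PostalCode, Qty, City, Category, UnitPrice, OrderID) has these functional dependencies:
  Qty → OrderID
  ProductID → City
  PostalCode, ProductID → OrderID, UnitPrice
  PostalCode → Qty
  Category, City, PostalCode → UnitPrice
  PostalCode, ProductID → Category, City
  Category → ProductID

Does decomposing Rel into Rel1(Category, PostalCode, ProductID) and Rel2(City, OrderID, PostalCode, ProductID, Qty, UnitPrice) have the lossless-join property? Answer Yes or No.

The shared attributes are {PostalCode, ProductID} and {PostalCode, ProductID}⁺ = {Category, City, OrderID, PostalCode, ProductID, Qty, UnitPrice}.
This includes all of Rel1, so the common attributes are a superkey of Rel1 — the join is lossless.

Yes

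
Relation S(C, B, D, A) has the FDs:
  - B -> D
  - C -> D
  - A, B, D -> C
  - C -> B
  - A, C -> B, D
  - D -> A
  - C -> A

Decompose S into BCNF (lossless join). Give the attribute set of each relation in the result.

Candidate keys of the original relation: {B}, {C}.
Within {A, B, C, D}: {D}⁺ ∩ {A, B, C, D} = {A, D}, not the whole set, so D -> A violates BCNF; decompose into {A, D} and {B, C, D}.
{A, D} is in BCNF.
{B, C, D} is in BCNF.

{A, D}; {B, C, D}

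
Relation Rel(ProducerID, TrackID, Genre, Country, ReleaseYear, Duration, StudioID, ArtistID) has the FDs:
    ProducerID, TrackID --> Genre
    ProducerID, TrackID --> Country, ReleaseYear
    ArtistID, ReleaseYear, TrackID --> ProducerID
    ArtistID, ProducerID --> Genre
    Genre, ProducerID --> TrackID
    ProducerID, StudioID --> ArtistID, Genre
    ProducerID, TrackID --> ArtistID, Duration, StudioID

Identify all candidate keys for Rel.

{ArtistID, ProducerID}⁺ = {ArtistID, Country, Duration, Genre, ProducerID, ReleaseYear, StudioID, TrackID} — all of the relation — so {ArtistID, ProducerID} is a candidate key.
{Genre, ProducerID}⁺ = {ArtistID, Country, Duration, Genre, ProducerID, ReleaseYear, StudioID, TrackID} — all of the relation — so {Genre, ProducerID} is a candidate key.
{ProducerID, StudioID}⁺ = {ArtistID, Country, Duration, Genre, ProducerID, ReleaseYear, StudioID, TrackID} — all of the relation — so {ProducerID, StudioID} is a candidate key.
{ProducerID, TrackID}⁺ = {ArtistID, Country, Duration, Genre, ProducerID, ReleaseYear, StudioID, TrackID} — all of the relation — so {ProducerID, TrackID} is a candidate key.
{ArtistID, ReleaseYear, TrackID}⁺ = {ArtistID, Country, Duration, Genre, ProducerID, ReleaseYear, StudioID, TrackID} — all of the relation — so {ArtistID, ReleaseYear, TrackID} is a candidate key.
Any other superkey properly contains one of these, so there are no further candidate keys.

{ArtistID, ProducerID}, {ArtistID, ReleaseYear, TrackID}, {Genre, ProducerID}, {ProducerID, StudioID}, {ProducerID, TrackID}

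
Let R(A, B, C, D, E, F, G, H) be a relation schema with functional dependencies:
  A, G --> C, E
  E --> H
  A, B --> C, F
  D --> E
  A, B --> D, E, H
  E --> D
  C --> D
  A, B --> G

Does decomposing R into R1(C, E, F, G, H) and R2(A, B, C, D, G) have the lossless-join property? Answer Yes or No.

No

The shared attributes are {C, G} and {C, G}⁺ = {C, D, E, G, H}.
The closure covers neither R1 nor R2 entirely; the join is not lossless.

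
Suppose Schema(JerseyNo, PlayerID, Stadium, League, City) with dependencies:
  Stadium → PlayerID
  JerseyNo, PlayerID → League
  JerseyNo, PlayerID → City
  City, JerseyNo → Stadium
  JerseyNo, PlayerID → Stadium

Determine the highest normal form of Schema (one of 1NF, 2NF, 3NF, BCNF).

Candidate keys: {City, JerseyNo}, {JerseyNo, PlayerID}, {JerseyNo, Stadium}. Prime attributes: {City, JerseyNo, PlayerID, Stadium}.
For Stadium → PlayerID we have {Stadium}⁺ = {PlayerID, Stadium}; {Stadium} is not a superkey, so BCNF fails.
Its right-hand attributes {PlayerID} are all prime, as are those of every other non-superkey FD — the relation is in 3NF.

3NF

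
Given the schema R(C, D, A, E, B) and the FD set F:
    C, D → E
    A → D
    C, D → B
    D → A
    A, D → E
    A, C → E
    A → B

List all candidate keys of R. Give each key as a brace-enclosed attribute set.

No FD produces {C}, so it must be in every candidate key.
{A, C}⁺ = {A, B, C, D, E}, which is every attribute, so {A, C} is a candidate key.
{C, D}⁺ = {A, B, C, D, E}, which is every attribute, so {C, D} is a candidate key.
Any other superkey properly contains one of these, so there are no further candidate keys.

{A, C}, {C, D}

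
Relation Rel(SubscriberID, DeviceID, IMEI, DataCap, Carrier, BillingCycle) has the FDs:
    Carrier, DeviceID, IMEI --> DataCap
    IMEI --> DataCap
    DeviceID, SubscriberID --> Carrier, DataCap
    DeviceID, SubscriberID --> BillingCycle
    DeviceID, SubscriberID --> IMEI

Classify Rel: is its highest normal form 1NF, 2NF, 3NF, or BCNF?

2NF

Candidate key: {DeviceID, SubscriberID}. Prime attributes: {DeviceID, SubscriberID}.
Carrier, DeviceID, IMEI --> DataCap breaks BCNF: {Carrier, DeviceID, IMEI}⁺ = {Carrier, DataCap, DeviceID, IMEI}, so {Carrier, DeviceID, IMEI} is not a superkey.
Carrier, DeviceID, IMEI --> DataCap determines the non-prime attribute {DataCap} from a non-superkey — 3NF is violated.
No non-prime attribute depends on a proper subset of any candidate key, so 2NF holds.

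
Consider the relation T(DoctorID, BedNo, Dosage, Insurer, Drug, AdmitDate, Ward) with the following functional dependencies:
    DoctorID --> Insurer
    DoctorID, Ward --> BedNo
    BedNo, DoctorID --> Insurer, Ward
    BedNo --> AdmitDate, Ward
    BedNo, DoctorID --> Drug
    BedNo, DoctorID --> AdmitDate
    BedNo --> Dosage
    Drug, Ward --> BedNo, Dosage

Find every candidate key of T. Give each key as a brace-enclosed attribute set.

{DoctorID} never appears on the right of any FD, so every key must include it.
Closure of {BedNo, DoctorID} is {AdmitDate, BedNo, DoctorID, Dosage, Drug, Insurer, Ward}, the whole schema; {BedNo, DoctorID} is a candidate key.
Closure of {DoctorID, Ward} is {AdmitDate, BedNo, DoctorID, Dosage, Drug, Insurer, Ward}, the whole schema; {DoctorID, Ward} is a candidate key.
No proper subset of any of these is a key, and no other minimal superkey exists.

{BedNo, DoctorID}, {DoctorID, Ward}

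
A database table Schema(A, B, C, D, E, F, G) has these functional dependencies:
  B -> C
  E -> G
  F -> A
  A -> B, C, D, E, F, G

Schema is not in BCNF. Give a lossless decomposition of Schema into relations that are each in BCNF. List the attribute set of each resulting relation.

Candidate keys of the original relation: {A}, {F}.
In {A, B, C, D, E, F, G}, {B} is not a superkey ({B}⁺ restricted to this set is {B, C}), so split on B -> C into {B, C} and {A, B, D, E, F, G}.
{B, C} has no BCNF violation.
In {A, B, D, E, F, G}, {E} is not a superkey ({E}⁺ restricted to this set is {E, G}), so split on E -> G into {E, G} and {A, B, D, E, F}.
{E, G} has no BCNF violation.
{A, B, D, E, F} has no BCNF violation.

{A, B, D, E, F}; {B, C}; {E, G}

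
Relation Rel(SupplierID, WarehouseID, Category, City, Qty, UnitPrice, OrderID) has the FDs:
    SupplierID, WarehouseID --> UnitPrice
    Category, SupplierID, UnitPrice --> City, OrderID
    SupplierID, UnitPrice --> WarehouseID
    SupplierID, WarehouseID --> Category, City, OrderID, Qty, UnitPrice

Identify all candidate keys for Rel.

{SupplierID, UnitPrice}, {SupplierID, WarehouseID}

Attributes never on any right-hand side: {SupplierID} — every candidate key must contain it.
{SupplierID, UnitPrice}⁺ = {Category, City, OrderID, Qty, SupplierID, UnitPrice, WarehouseID}, which is every attribute, so {SupplierID, UnitPrice} is a candidate key.
{SupplierID, WarehouseID}⁺ = {Category, City, OrderID, Qty, SupplierID, UnitPrice, WarehouseID}, which is every attribute, so {SupplierID, WarehouseID} is a candidate key.
These are minimal and exhaustive — every other superkey contains one of them.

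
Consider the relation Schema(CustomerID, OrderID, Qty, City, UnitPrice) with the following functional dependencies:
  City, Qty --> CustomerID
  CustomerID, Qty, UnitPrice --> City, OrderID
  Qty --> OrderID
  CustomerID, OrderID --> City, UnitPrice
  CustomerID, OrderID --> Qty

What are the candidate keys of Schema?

{City, Qty}, {CustomerID, OrderID}, {CustomerID, Qty}

{City, Qty} is a candidate key since {City, Qty}⁺ = {City, CustomerID, OrderID, Qty, UnitPrice} covers every attribute.
{CustomerID, OrderID} is a candidate key since {CustomerID, OrderID}⁺ = {City, CustomerID, OrderID, Qty, UnitPrice} covers every attribute.
{CustomerID, Qty} is a candidate key since {CustomerID, Qty}⁺ = {City, CustomerID, OrderID, Qty, UnitPrice} covers every attribute.
These are minimal and exhaustive — every other superkey contains one of them.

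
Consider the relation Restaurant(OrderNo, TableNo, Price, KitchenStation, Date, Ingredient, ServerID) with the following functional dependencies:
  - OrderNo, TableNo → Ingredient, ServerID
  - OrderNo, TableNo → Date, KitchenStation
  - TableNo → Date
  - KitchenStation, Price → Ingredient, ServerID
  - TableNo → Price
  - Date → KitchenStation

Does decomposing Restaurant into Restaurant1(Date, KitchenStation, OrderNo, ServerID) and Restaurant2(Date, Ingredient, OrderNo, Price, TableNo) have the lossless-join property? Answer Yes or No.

The shared attributes are {Date, OrderNo} and {Date, OrderNo}⁺ = {Date, KitchenStation, OrderNo}.
Neither Restaurant1 nor Restaurant2 is contained in that closure, so the decomposition is lossy.

No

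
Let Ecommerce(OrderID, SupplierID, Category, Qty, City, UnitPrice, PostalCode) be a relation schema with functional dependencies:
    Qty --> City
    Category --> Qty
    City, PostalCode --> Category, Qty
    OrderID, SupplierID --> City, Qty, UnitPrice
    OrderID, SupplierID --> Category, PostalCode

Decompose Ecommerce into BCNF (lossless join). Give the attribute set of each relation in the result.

{Category, OrderID, PostalCode, SupplierID, UnitPrice}; {Category, Qty}; {City, Qty}

Candidate key of the original relation: {OrderID, SupplierID}.
Within {Category, City, OrderID, PostalCode, Qty, SupplierID, UnitPrice}: {Qty}⁺ ∩ {Category, City, OrderID, PostalCode, Qty, SupplierID, UnitPrice} = {City, Qty}, not the whole set, so Qty --> City violates BCNF; decompose into {City, Qty} and {Category, OrderID, PostalCode, Qty, SupplierID, UnitPrice}.
{City, Qty} is in BCNF.
Within {Category, OrderID, PostalCode, Qty, SupplierID, UnitPrice}: {Category}⁺ ∩ {Category, OrderID, PostalCode, Qty, SupplierID, UnitPrice} = {Category, Qty}, not the whole set, so Category --> Qty violates BCNF; decompose into {Category, Qty} and {Category, OrderID, PostalCode, SupplierID, UnitPrice}.
{Category, Qty} is in BCNF.
{Category, OrderID, PostalCode, SupplierID, UnitPrice} is in BCNF.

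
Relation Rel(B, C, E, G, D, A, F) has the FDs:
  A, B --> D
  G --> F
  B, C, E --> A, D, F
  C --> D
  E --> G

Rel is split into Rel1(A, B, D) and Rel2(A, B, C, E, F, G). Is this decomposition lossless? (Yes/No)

Common attributes: {A, B}; their closure is {A, B, D}.
Since Rel1 ⊆ {A, B, D}, the intersection is a superkey of Rel1; the decomposition is lossless.

Yes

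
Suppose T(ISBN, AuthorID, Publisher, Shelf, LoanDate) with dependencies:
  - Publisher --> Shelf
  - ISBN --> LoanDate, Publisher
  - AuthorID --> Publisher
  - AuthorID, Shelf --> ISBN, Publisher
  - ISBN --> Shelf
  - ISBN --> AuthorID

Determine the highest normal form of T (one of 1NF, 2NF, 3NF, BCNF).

Candidate keys: {AuthorID}, {ISBN}. Prime attributes: {AuthorID, ISBN}.
For Publisher --> Shelf we have {Publisher}⁺ = {Publisher, Shelf}; {Publisher} is not a superkey, so BCNF fails.
Publisher --> Shelf has non-prime {Shelf} on the right and a non-superkey on the left, so 3NF fails.
Every candidate key is a single attribute, so no partial dependency is possible; 2NF holds.

2NF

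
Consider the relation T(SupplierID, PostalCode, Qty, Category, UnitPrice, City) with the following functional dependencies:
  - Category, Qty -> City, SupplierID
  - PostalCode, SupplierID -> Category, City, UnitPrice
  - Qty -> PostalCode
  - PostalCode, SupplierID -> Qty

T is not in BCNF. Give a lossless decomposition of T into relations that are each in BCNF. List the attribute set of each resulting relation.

Candidate keys of the original relation: {Category, Qty}, {PostalCode, SupplierID}, {Qty, SupplierID}.
Within {Category, City, PostalCode, Qty, SupplierID, UnitPrice}: {Qty}⁺ ∩ {Category, City, PostalCode, Qty, SupplierID, UnitPrice} = {PostalCode, Qty}, not the whole set, so Qty -> PostalCode violates BCNF; decompose into {PostalCode, Qty} and {Category, City, Qty, SupplierID, UnitPrice}.
{PostalCode, Qty} has no BCNF violation.
{Category, City, Qty, SupplierID, UnitPrice} has no BCNF violation.

{Category, City, Qty, SupplierID, UnitPrice}; {PostalCode, Qty}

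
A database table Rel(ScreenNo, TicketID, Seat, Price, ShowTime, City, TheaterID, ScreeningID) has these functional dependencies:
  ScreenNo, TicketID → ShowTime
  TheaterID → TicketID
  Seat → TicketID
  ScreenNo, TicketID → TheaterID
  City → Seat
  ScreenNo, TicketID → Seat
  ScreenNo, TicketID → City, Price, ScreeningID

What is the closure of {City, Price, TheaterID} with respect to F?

Start with {City, Price, TheaterID}.
TheaterID → TicketID applies; add {TicketID} → now {City, Price, TheaterID, TicketID}.
City → Seat applies; add {Seat} → now {City, Price, Seat, TheaterID, TicketID}.
No further FD applies.

{City, Price, Seat, TheaterID, TicketID}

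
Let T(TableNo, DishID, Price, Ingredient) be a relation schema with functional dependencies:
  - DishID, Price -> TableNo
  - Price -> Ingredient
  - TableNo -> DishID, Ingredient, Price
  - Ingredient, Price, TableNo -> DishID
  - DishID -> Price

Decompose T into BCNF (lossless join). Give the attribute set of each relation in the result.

Candidate keys of the original relation: {DishID}, {TableNo}.
{DishID, Ingredient, Price, TableNo}: {Price} determines {Ingredient, Price} here but is not a superkey — split on Price -> Ingredient, giving {Ingredient, Price} and {DishID, Price, TableNo}.
{Ingredient, Price} is in BCNF.
{DishID, Price, TableNo} is in BCNF.

{DishID, Price, TableNo}; {Ingredient, Price}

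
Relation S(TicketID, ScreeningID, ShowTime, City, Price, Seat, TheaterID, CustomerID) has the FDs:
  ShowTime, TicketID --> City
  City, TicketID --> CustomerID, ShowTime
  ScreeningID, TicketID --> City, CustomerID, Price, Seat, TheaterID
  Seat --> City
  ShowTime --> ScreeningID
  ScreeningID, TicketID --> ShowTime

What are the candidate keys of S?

{City, TicketID}, {ScreeningID, TicketID}, {Seat, TicketID}, {ShowTime, TicketID}

{TicketID} never appears on the right of any FD, so every key must include it.
{City, TicketID} is a candidate key since {City, TicketID}⁺ = {City, CustomerID, Price, ScreeningID, Seat, ShowTime, TheaterID, TicketID} covers every attribute.
{ScreeningID, TicketID} is a candidate key since {ScreeningID, TicketID}⁺ = {City, CustomerID, Price, ScreeningID, Seat, ShowTime, TheaterID, TicketID} covers every attribute.
{Seat, TicketID} is a candidate key since {Seat, TicketID}⁺ = {City, CustomerID, Price, ScreeningID, Seat, ShowTime, TheaterID, TicketID} covers every attribute.
{ShowTime, TicketID} is a candidate key since {ShowTime, TicketID}⁺ = {City, CustomerID, Price, ScreeningID, Seat, ShowTime, TheaterID, TicketID} covers every attribute.
No proper subset of any of these is a key, and no other minimal superkey exists.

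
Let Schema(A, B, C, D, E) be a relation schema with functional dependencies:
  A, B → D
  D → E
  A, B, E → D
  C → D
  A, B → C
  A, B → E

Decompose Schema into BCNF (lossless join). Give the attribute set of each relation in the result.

{A, B, C}; {C, D}; {D, E}

Candidate key of the original relation: {A, B}.
Within {A, B, C, D, E}: {D}⁺ ∩ {A, B, C, D, E} = {D, E}, not the whole set, so D → E violates BCNF; decompose into {D, E} and {A, B, C, D}.
{D, E} is in BCNF.
Within {A, B, C, D}: {C}⁺ ∩ {A, B, C, D} = {C, D}, not the whole set, so C → D violates BCNF; decompose into {C, D} and {A, B, C}.
{C, D} is in BCNF.
{A, B, C} is in BCNF.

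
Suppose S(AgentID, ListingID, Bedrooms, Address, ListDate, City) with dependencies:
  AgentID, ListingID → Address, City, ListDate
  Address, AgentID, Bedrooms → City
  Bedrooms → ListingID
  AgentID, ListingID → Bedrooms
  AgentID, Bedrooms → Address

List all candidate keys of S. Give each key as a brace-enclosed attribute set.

{AgentID} never appears on the right of any FD, so every key must include it.
{AgentID, Bedrooms}⁺ = {Address, AgentID, Bedrooms, City, ListDate, ListingID} — all of the relation — so {AgentID, Bedrooms} is a candidate key.
{AgentID, ListingID}⁺ = {Address, AgentID, Bedrooms, City, ListDate, ListingID} — all of the relation — so {AgentID, ListingID} is a candidate key.
No proper subset of any of these is a key, and no other minimal superkey exists.

{AgentID, Bedrooms}, {AgentID, ListingID}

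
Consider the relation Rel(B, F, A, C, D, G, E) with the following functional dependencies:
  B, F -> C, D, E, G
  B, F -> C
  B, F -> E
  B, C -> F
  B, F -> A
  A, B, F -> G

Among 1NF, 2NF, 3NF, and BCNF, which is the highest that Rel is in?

Candidate keys: {B, C}, {B, F}. Prime attributes: {B, C, F}.
Each dependency's left side is a superkey — BCNF holds.

BCNF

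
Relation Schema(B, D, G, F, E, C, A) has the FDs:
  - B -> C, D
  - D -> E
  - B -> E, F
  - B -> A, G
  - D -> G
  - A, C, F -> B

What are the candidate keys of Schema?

{A, C, F}, {B}

{B}⁺ = {A, B, C, D, E, F, G} — all of the relation — so {B} is a candidate key.
{A, C, F}⁺ = {A, B, C, D, E, F, G} — all of the relation — so {A, C, F} is a candidate key.
No proper subset of any of these is a key, and no other minimal superkey exists.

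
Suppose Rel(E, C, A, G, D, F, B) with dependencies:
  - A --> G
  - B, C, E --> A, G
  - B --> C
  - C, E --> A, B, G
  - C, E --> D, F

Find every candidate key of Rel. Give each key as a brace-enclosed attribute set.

{B, E}, {C, E}

No FD produces {E}, so it must be in every candidate key.
{B, E}⁺ = {A, B, C, D, E, F, G}, which is every attribute, so {B, E} is a candidate key.
{C, E}⁺ = {A, B, C, D, E, F, G}, which is every attribute, so {C, E} is a candidate key.
Any other superkey properly contains one of these, so there are no further candidate keys.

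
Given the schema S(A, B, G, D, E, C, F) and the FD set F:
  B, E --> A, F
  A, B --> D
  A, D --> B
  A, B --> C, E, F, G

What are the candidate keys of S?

Closure of {A, B} is {A, B, C, D, E, F, G}, the whole schema; {A, B} is a candidate key.
Closure of {A, D} is {A, B, C, D, E, F, G}, the whole schema; {A, D} is a candidate key.
Closure of {B, E} is {A, B, C, D, E, F, G}, the whole schema; {B, E} is a candidate key.
Any other superkey properly contains one of these, so there are no further candidate keys.

{A, B}, {A, D}, {B, E}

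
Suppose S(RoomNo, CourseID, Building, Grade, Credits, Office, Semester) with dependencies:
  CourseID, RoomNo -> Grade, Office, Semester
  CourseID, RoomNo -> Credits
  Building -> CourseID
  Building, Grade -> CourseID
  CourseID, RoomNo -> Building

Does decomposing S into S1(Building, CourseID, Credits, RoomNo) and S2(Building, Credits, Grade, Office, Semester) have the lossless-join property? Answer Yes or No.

No

S1 ∩ S2 = {Building, Credits}; its closure under F is {Building, CourseID, Credits}.
Neither S1 nor S2 is contained in that closure, so the decomposition is lossy.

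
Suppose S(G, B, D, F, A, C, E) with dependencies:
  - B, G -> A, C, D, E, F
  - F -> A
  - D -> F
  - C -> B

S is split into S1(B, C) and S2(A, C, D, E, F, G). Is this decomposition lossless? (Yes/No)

Yes

The shared attributes are {C} and {C}⁺ = {B, C}.
Since S1 ⊆ {B, C}, the intersection is a superkey of S1; the decomposition is lossless.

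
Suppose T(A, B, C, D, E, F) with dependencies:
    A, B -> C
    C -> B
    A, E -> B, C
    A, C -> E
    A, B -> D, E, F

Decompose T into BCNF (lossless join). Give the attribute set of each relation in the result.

Candidate keys of the original relation: {A, B}, {A, C}, {A, E}.
{A, B, C, D, E, F}: {C} determines {B, C} here but is not a superkey — split on C -> B, giving {B, C} and {A, C, D, E, F}.
{B, C} is in BCNF.
{A, C, D, E, F} is in BCNF.

{A, C, D, E, F}; {B, C}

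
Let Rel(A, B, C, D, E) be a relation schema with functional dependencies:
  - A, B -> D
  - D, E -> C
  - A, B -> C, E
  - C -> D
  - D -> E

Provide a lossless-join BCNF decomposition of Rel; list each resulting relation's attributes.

{A, B, D}; {C, D, E}

Candidate key of the original relation: {A, B}.
Within {A, B, C, D, E}: {D, E}⁺ ∩ {A, B, C, D, E} = {C, D, E}, not the whole set, so D, E -> C violates BCNF; decompose into {C, D, E} and {A, B, D, E}.
{C, D, E} has no BCNF violation.
Within {A, B, D, E}: {D}⁺ ∩ {A, B, D, E} = {D, E}, not the whole set, so D -> E violates BCNF; decompose into {D, E} and {A, B, D}.
{D, E} has no BCNF violation.
{A, B, D} has no BCNF violation.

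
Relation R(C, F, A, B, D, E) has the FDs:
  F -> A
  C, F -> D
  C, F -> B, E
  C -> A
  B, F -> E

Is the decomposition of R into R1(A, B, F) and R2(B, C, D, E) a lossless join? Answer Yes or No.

R1 ∩ R2 = {B}; its closure under F is {B}.
Neither R1 nor R2 is contained in that closure, so the decomposition is lossy.

No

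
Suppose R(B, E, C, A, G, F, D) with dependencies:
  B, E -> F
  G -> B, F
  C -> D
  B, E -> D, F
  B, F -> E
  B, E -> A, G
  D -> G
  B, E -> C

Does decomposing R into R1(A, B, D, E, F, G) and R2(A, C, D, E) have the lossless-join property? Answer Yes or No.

Common attributes: {A, D, E}; their closure is {A, B, C, D, E, F, G}.
This includes all of R1, so the common attributes are a superkey of R1 — the join is lossless.

Yes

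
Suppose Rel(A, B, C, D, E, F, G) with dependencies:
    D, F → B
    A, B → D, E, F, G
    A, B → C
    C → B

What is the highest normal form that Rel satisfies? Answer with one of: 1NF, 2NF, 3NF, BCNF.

3NF

Candidate keys: {A, B}, {A, C}, {A, D, F}. Prime attributes: {A, B, C, D, F}.
For D, F → B we have {D, F}⁺ = {B, D, F}; {D, F} is not a superkey, so BCNF fails.
Since {B} ⊆ prime attributes and every other non-superkey FD also has a prime right side, the schema is in 3NF.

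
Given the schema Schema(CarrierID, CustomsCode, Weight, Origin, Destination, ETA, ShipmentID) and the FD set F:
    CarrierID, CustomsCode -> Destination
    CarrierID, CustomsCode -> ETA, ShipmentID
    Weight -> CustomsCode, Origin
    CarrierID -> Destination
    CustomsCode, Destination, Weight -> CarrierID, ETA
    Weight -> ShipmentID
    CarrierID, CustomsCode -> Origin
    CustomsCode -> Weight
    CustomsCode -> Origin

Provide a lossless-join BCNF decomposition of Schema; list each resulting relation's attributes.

{CarrierID, Destination}; {CarrierID, ETA, Weight}; {CustomsCode, Origin, ShipmentID, Weight}

Candidate keys of the original relation: {CarrierID, CustomsCode}, {CarrierID, Weight}, {CustomsCode, Destination}, {Destination, Weight}.
In {CarrierID, CustomsCode, Destination, ETA, Origin, ShipmentID, Weight}, {Weight} is not a superkey ({Weight}⁺ restricted to this set is {CustomsCode, Origin, ShipmentID, Weight}), so split on Weight -> CustomsCode, Origin, ShipmentID into {CustomsCode, Origin, ShipmentID, Weight} and {CarrierID, Destination, ETA, Weight}.
{CustomsCode, Origin, ShipmentID, Weight} is in BCNF.
In {CarrierID, Destination, ETA, Weight}, {CarrierID} is not a superkey ({CarrierID}⁺ restricted to this set is {CarrierID, Destination}), so split on CarrierID -> Destination into {CarrierID, Destination} and {CarrierID, ETA, Weight}.
{CarrierID, Destination} is in BCNF.
{CarrierID, ETA, Weight} is in BCNF.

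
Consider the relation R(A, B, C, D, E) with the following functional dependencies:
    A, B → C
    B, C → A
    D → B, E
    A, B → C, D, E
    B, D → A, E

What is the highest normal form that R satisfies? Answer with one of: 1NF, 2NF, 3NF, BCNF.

BCNF

Candidate keys: {A, B}, {B, C}, {D}. Prime attributes: {A, B, C, D}.
The left-hand side of every FD is a superkey, so BCNF is satisfied.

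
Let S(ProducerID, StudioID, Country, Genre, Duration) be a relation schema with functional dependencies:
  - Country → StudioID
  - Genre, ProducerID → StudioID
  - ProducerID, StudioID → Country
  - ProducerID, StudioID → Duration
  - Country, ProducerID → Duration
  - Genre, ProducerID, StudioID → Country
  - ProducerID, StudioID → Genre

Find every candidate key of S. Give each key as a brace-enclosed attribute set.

{Country, ProducerID}, {Genre, ProducerID}, {ProducerID, StudioID}

{ProducerID} never appears on the right of any FD, so every key must include it.
Closure of {Country, ProducerID} is {Country, Duration, Genre, ProducerID, StudioID}, the whole schema; {Country, ProducerID} is a candidate key.
Closure of {Genre, ProducerID} is {Country, Duration, Genre, ProducerID, StudioID}, the whole schema; {Genre, ProducerID} is a candidate key.
Closure of {ProducerID, StudioID} is {Country, Duration, Genre, ProducerID, StudioID}, the whole schema; {ProducerID, StudioID} is a candidate key.
No proper subset of any of these is a key, and no other minimal superkey exists.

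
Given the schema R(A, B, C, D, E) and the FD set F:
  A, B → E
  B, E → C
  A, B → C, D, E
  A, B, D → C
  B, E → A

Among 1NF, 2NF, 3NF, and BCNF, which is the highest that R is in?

BCNF

Candidate keys: {A, B}, {B, E}. Prime attributes: {A, B, E}.
Each dependency's left side is a superkey — BCNF holds.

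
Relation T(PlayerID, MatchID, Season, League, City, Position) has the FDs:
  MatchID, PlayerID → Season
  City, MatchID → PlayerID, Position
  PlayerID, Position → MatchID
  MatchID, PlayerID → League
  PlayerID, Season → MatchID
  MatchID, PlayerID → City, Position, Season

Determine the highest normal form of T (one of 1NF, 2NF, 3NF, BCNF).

Candidate keys: {City, MatchID}, {MatchID, PlayerID}, {PlayerID, Position}, {PlayerID, Season}. Prime attributes: {City, MatchID, PlayerID, Position, Season}.
Each dependency's left side is a superkey — BCNF holds.

BCNF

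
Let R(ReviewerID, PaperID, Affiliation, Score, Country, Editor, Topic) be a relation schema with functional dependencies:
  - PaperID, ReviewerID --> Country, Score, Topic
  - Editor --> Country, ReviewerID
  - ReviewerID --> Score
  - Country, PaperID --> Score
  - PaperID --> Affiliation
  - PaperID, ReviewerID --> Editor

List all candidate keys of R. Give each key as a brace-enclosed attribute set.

{Editor, PaperID}, {PaperID, ReviewerID}

{PaperID} never appears on the right of any FD, so every key must include it.
{Editor, PaperID} is a candidate key since {Editor, PaperID}⁺ = {Affiliation, Country, Editor, PaperID, ReviewerID, Score, Topic} covers every attribute.
{PaperID, ReviewerID} is a candidate key since {PaperID, ReviewerID}⁺ = {Affiliation, Country, Editor, PaperID, ReviewerID, Score, Topic} covers every attribute.
These are minimal and exhaustive — every other superkey contains one of them.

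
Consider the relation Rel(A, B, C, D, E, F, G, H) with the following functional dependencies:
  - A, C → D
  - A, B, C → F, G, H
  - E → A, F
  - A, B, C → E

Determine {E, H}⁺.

{A, E, F, H}

Start with {E, H}.
E → A, F applies; add {A, F} → now {A, E, F, H}.
No further FD applies.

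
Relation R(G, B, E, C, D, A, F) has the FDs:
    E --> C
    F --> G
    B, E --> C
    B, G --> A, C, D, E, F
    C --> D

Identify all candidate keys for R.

Attributes never on any right-hand side: {B} — every candidate key must contain it.
Closure of {B, F} is {A, B, C, D, E, F, G}, the whole schema; {B, F} is a candidate key.
Closure of {B, G} is {A, B, C, D, E, F, G}, the whole schema; {B, G} is a candidate key.
These are minimal and exhaustive — every other superkey contains one of them.

{B, F}, {B, G}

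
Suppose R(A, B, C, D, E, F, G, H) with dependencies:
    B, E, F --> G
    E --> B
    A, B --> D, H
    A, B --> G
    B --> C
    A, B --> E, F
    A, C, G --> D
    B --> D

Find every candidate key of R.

Attributes never on any right-hand side: {A} — every candidate key must contain it.
{A, B}⁺ = {A, B, C, D, E, F, G, H}, which is every attribute, so {A, B} is a candidate key.
{A, E}⁺ = {A, B, C, D, E, F, G, H}, which is every attribute, so {A, E} is a candidate key.
No proper subset of any of these is a key, and no other minimal superkey exists.

{A, B}, {A, E}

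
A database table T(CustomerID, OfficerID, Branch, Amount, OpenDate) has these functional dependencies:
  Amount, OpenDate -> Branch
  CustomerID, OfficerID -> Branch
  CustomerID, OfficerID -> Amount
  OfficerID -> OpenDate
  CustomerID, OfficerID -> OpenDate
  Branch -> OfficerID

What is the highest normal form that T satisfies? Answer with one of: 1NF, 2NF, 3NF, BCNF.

3NF

Candidate keys: {Amount, CustomerID, OpenDate}, {Branch, CustomerID}, {CustomerID, OfficerID}. Prime attributes: {Amount, Branch, CustomerID, OfficerID, OpenDate}.
Amount, OpenDate -> Branch: {Amount, OpenDate}⁺ = {Amount, Branch, OfficerID, OpenDate}, which is not all of the attributes, so the left side is not a superkey — BCNF is violated.
Since {Branch} ⊆ prime attributes and every other non-superkey FD also has a prime right side, the schema is in 3NF.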